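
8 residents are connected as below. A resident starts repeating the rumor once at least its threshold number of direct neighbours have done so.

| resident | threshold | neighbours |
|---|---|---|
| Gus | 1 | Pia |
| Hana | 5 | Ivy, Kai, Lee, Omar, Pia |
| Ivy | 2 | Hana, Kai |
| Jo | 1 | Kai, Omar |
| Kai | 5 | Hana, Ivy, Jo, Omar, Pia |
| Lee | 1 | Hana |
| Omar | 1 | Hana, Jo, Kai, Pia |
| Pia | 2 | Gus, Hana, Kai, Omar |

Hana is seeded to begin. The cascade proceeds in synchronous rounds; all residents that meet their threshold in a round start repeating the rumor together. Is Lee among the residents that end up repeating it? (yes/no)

Round 1 — Hana starts repeating the rumor (initial).
Round 2 — checking thresholds:
  Ivy: 1 of 2 neighbours < 2, holds.
  Kai: 1 of 5 neighbours < 5, holds.
  Lee: 1 of 1 neighbours ≥ 1, starts repeating the rumor.
  Omar: 1 of 4 neighbours ≥ 1, starts repeating the rumor.
  Pia: 1 of 4 neighbours < 2, holds.
Round 3 — checking thresholds:
  Ivy: 1 of 2 neighbours < 2, holds.
  Jo: 1 of 2 neighbours ≥ 1, starts repeating the rumor.
  Kai: 2 of 5 neighbours < 5, holds.
  Pia: 2 of 4 neighbours ≥ 2, starts repeating the rumor.
Round 4 — checking thresholds:
  Gus: 1 of 1 neighbours ≥ 1, starts repeating the rumor.
  Ivy: 1 of 2 neighbours < 2, holds.
  Kai: 4 of 5 neighbours < 5, holds.
Round 5 — no new spreads; cascade stops.

yes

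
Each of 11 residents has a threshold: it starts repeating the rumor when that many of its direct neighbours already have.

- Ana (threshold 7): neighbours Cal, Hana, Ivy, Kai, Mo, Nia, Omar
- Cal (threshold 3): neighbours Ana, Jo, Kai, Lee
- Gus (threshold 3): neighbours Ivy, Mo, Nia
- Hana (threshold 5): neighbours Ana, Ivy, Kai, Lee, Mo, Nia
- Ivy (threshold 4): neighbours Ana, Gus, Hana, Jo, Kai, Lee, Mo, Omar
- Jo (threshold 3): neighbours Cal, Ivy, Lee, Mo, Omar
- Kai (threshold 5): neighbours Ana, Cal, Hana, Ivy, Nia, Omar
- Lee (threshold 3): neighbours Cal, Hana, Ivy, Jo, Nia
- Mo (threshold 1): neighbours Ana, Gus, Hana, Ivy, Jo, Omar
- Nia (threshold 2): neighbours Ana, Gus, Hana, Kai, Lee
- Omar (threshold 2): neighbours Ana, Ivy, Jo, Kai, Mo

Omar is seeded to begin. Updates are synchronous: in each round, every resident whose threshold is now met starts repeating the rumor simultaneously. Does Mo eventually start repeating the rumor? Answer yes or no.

Round 1 — Omar starts repeating the rumor (initial).
Round 2 — checking thresholds:
  Ana: 1 of 7 neighbours < 7, holds.
  Ivy: 1 of 8 neighbours < 4, holds.
  Jo: 1 of 5 neighbours < 3, holds.
  Kai: 1 of 6 neighbours < 5, holds.
  Mo: 1 of 6 neighbours ≥ 1, starts repeating the rumor.
Round 3 — no new spreads; cascade stops.

yes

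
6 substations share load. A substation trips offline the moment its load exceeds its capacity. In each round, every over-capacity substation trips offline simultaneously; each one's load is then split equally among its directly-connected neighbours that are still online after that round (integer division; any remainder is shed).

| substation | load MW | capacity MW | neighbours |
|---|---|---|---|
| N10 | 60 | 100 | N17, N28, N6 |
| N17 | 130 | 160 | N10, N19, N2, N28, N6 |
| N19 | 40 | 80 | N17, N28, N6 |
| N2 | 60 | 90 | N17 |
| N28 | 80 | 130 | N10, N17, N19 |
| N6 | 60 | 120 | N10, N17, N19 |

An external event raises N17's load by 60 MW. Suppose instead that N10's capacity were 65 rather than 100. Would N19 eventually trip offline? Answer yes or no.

With N10's capacity at 65:
Round 1 — N17 at 190 > 160. N17 trips offline.
  N17 sheds 190 MW to N10, N19, N2, N28, N6: 38 each.
    N10: 60+38 = 98 > 65
    N19: 40+38 = 78 ≤ 80
    N2: 60+38 = 98 > 90
    N28: 80+38 = 118 ≤ 130
    N6: 60+38 = 98 ≤ 120
Round 2 — N10, N2 trip offline.
  N10 sheds 98 MW to N28, N6: 49 each.
    N28: 118+49 = 167 > 130
    N6: 98+49 = 147 > 120
  N2 sheds 98 MW: no online neighbours, lost.
Round 3 — N28, N6 trip offline.
  N28 sheds 167 MW to N19: 167 each.
    N19: 78+167 = 245 > 80
  N6 sheds 147 MW to N19: 147 each.
    N19: 245+147 = 392 > 80
Round 4 — N19 trips offline.
  N19 sheds 392 MW: no online neighbours, lost.
No further trips.

yes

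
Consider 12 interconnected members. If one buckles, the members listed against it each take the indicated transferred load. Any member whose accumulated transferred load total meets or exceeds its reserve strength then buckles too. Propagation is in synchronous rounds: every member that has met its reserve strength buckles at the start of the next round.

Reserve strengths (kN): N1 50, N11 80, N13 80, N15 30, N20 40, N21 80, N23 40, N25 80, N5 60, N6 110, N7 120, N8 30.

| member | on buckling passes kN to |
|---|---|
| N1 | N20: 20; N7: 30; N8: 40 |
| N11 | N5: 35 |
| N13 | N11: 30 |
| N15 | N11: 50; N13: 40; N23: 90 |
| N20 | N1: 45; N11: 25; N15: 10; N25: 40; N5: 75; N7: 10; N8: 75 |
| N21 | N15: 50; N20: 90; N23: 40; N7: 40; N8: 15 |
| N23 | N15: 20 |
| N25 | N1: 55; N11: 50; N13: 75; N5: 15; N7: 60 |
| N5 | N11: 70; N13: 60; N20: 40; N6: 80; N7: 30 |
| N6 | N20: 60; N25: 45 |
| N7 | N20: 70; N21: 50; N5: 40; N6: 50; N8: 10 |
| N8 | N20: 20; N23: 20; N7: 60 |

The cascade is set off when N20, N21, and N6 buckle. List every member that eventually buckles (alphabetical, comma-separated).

Round 1 — N20, N21, N6 buckle (initial).
  N1: +45 → 45 < 50
  N11: +25 → 25 < 80
  N15: +10+50 → 60 ≥ 30
  N23: +40 → 40 ≥ 40
  N25: +40+45 → 85 ≥ 80
  N5: +75 → 75 ≥ 60
  N7: +10+40 → 50 < 120
  N8: +75+15 → 90 ≥ 30
Round 2 — N15, N23, N25, N5, N8 buckle.
  N1: +55 → 100 ≥ 50
  N11: +50+50+70 → 195 ≥ 80
  N13: +40+75+60 → 175 ≥ 80
  N7: +60+30+60 → 200 ≥ 120
Round 3 — N1, N11, N13, N7 buckle.
No further bucklings.

N1, N11, N13, N15, N20, N21, N23, N25, N5, N6, N7, N8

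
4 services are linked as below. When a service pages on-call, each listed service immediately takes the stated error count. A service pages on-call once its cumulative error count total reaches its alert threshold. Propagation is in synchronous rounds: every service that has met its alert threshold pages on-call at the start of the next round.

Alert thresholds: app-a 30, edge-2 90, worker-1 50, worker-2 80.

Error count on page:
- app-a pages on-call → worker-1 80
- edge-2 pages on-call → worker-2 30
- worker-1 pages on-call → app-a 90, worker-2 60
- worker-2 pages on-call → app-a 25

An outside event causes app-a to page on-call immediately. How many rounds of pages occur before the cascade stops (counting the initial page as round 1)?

Round 1 — app-a pages on-call (initial).
  worker-1: +80 → 80 ≥ 50
Round 2 — worker-1 pages on-call.
  worker-2: +60 → 60 < 80
No further pages.

2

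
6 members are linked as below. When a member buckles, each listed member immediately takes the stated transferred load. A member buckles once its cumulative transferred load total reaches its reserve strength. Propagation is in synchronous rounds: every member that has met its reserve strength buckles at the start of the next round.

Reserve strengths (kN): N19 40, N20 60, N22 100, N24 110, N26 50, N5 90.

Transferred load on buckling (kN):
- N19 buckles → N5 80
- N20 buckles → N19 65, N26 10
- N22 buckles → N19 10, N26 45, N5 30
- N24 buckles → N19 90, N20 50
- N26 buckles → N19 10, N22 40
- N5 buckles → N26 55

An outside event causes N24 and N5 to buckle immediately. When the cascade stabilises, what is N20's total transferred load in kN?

50

Round 1 — N24, N5 buckle (initial).
  N19: +90 → 90 ≥ 40
  N20: +50 → 50 < 60
  N26: +55 → 55 ≥ 50
Round 2 — N19, N26 buckle.
  N22: +40 → 40 < 100
No further bucklings.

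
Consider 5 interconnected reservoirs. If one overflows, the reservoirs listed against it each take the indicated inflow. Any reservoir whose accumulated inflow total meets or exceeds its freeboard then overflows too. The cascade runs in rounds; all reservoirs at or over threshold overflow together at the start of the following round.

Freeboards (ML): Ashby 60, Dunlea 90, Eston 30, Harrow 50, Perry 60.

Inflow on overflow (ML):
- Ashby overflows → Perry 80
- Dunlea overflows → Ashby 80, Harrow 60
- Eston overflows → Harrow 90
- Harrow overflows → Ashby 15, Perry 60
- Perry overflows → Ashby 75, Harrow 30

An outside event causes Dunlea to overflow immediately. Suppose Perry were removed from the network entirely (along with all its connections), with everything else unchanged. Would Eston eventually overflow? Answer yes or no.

no

With Perry removed:
Round 1 — Dunlea overflows (initial).
  Ashby: +80 → 80 ≥ 60
  Harrow: +60 → 60 ≥ 50
Round 2 — Ashby, Harrow overflow.
No further overflows.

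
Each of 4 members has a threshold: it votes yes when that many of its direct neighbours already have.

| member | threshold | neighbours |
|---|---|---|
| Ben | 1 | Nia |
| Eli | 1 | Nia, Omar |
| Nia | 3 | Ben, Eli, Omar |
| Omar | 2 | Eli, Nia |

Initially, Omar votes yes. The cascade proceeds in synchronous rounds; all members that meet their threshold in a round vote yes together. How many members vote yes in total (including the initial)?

Round 1 — Omar votes yes (initial).
Round 2 — checking thresholds:
  Eli: 1 of 2 neighbours ≥ 1, votes yes.
  Nia: 1 of 3 neighbours < 3, not yet.
Round 3 — no new yes votes; cascade stops.

2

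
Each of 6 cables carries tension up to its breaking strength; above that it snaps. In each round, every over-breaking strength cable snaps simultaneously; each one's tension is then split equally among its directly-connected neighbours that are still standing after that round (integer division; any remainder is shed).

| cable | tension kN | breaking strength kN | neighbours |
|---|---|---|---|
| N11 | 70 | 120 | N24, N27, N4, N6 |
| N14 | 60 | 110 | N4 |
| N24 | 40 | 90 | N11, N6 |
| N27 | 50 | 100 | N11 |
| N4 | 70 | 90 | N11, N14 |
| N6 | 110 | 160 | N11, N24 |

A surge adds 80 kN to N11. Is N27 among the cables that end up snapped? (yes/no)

Round 1 — N11 at 150 > 120. N11 snaps.
  N11 sheds 150 kN to N24, N27, N4, N6: 37 each (2 lost).
    N24: 40+37 = 77 ≤ 90
    N27: 50+37 = 87 ≤ 100
    N4: 70+37 = 107 > 90
    N6: 110+37 = 147 ≤ 160
Round 2 — N4 snaps.
  N4 sheds 107 kN to N14: 107 each.
    N14: 60+107 = 167 > 110
Round 3 — N14 snaps.
  N14 sheds 167 kN: no online neighbours, lost.
No further breaks.

no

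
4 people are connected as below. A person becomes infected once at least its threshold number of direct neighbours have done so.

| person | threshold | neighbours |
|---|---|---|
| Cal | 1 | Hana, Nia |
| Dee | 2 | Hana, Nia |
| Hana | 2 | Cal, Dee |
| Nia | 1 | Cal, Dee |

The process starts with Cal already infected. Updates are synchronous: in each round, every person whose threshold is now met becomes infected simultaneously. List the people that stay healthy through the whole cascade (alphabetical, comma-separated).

Dee, Hana

Round 1 — Cal becomes infected (initial).
Round 2 — checking thresholds:
  Hana: 1 of 2 neighbours < 2, holds.
  Nia: 1 of 2 neighbours ≥ 1, becomes infected.
Round 3 — no new infections; cascade stops.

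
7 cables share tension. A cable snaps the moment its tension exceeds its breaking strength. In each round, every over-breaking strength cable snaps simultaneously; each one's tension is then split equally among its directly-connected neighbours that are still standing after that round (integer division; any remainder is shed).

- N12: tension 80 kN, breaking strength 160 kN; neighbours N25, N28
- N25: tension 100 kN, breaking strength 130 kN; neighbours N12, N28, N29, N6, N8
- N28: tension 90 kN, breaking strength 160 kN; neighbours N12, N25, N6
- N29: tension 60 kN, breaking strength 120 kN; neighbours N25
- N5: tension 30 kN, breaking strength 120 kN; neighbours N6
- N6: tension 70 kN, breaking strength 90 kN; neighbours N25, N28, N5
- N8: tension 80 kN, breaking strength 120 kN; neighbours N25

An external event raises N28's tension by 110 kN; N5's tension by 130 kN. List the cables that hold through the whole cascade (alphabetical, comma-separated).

N29

Round 1 — N28 at 200 > 160; N5 at 160 > 120. N28, N5 snap.
  N28 sheds 200 kN to N12, N25, N6: 66 each (2 lost).
    N12: 80+66 = 146 ≤ 160
    N25: 100+66 = 166 > 130
    N6: 70+66 = 136 > 90
  N5 sheds 160 kN to N6: 160 each.
    N6: 136+160 = 296 > 90
Round 2 — N25, N6 snap.
  N25 sheds 166 kN to N12, N29, N8: 55 each (1 lost).
    N12: 146+55 = 201 > 160
    N29: 60+55 = 115 ≤ 120
    N8: 80+55 = 135 > 120
  N6 sheds 296 kN: no online neighbours, lost.
Round 3 — N12, N8 snap.
  N12 sheds 201 kN: no online neighbours, lost.
  N8 sheds 135 kN: no online neighbours, lost.
No further breaks.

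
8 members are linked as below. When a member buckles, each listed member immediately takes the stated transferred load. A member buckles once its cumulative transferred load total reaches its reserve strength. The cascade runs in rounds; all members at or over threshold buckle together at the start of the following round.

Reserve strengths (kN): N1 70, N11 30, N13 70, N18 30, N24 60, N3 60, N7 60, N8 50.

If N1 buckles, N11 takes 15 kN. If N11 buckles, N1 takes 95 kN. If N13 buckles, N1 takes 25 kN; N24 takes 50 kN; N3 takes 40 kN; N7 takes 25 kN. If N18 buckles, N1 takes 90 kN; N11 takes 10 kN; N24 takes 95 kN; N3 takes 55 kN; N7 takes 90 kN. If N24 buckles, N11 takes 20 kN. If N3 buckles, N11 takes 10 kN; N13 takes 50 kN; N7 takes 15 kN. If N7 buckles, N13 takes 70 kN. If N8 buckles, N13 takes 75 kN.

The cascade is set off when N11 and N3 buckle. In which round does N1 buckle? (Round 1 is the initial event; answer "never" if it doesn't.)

Round 1 — N11, N3 buckle (initial).
  N1: +95 → 95 ≥ 70
  N13: +50 → 50 < 70
  N7: +15 → 15 < 60
Round 2 — N1 buckles.
No further bucklings.

2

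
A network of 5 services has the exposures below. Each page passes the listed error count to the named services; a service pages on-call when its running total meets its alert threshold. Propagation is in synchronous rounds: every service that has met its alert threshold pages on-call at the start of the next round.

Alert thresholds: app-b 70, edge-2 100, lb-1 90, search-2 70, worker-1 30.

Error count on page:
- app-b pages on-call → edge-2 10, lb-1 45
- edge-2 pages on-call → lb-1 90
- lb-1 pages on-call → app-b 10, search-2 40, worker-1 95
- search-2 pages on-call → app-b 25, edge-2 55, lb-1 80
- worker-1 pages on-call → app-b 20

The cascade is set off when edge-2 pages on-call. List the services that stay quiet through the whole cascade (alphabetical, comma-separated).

Round 1 — edge-2 pages on-call (initial).
  lb-1: +90 → 90 ≥ 90
Round 2 — lb-1 pages on-call.
  app-b: +10 → 10 < 70
  search-2: +40 → 40 < 70
  worker-1: +95 → 95 ≥ 30
Round 3 — worker-1 pages on-call.
  app-b: +20 → 30 < 70
No further pages.

app-b, search-2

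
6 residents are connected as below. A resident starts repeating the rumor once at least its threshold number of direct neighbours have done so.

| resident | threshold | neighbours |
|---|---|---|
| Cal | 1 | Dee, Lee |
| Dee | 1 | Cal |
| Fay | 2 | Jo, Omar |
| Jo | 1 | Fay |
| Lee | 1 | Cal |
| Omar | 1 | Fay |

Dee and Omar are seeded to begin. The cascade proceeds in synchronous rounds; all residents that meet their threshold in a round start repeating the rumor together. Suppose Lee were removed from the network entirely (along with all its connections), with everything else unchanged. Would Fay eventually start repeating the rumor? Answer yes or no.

With Lee removed:
Round 1 — Dee, Omar start repeating the rumor (initial).
Round 2 — checking thresholds:
  Cal: 1 of 1 neighbours ≥ 1, starts repeating the rumor.
  Fay: 1 of 2 neighbours < 2, below threshold.
Round 3 — no new spreads; cascade stops.

no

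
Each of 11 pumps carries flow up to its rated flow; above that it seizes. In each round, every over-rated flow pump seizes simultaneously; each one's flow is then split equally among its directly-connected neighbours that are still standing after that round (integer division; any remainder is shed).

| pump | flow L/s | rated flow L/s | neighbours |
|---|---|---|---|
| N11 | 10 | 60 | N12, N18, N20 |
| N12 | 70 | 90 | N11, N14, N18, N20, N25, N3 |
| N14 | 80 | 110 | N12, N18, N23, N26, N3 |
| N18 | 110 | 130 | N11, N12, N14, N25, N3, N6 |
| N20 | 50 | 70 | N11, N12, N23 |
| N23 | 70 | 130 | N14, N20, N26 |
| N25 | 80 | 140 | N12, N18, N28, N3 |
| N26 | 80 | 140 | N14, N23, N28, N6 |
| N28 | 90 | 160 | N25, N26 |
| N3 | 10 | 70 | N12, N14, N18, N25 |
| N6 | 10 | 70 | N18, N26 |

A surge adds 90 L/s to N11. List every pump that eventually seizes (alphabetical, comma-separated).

Round 1 — N11 at 100 > 60. N11 seizes.
  N11 sheds 100 L/s to N12, N18, N20: 33 each (1 lost).
    N12: 70+33 = 103 > 90
    N18: 110+33 = 143 > 130
    N20: 50+33 = 83 > 70
Round 2 — N12, N18, N20 seize.
  N12 sheds 103 L/s to N14, N25, N3: 34 each (1 lost).
    N14: 80+34 = 114 > 110
    N25: 80+34 = 114 ≤ 140
    N3: 10+34 = 44 ≤ 70
  N18 sheds 143 L/s to N14, N25, N3, N6: 35 each (3 lost).
    N14: 114+35 = 149 > 110
    N25: 114+35 = 149 > 140
    N3: 44+35 = 79 > 70
    N6: 10+35 = 45 ≤ 70
  N20 sheds 83 L/s to N23: 83 each.
    N23: 70+83 = 153 > 130
Round 3 — N14, N23, N25, N3 seize.
  N14 sheds 149 L/s to N26: 149 each.
    N26: 80+149 = 229 > 140
  N23 sheds 153 L/s to N26: 153 each.
    N26: 229+153 = 382 > 140
  N25 sheds 149 L/s to N28: 149 each.
    N28: 90+149 = 239 > 160
  N3 sheds 79 L/s: no online neighbours, lost.
Round 4 — N26, N28 seize.
  N26 sheds 382 L/s to N6: 382 each.
    N6: 45+382 = 427 > 70
  N28 sheds 239 L/s: no online neighbours, lost.
Round 5 — N6 seizes.
  N6 sheds 427 L/s: no online neighbours, lost.
No further seizures.

N11, N12, N14, N18, N20, N23, N25, N26, N28, N3, N6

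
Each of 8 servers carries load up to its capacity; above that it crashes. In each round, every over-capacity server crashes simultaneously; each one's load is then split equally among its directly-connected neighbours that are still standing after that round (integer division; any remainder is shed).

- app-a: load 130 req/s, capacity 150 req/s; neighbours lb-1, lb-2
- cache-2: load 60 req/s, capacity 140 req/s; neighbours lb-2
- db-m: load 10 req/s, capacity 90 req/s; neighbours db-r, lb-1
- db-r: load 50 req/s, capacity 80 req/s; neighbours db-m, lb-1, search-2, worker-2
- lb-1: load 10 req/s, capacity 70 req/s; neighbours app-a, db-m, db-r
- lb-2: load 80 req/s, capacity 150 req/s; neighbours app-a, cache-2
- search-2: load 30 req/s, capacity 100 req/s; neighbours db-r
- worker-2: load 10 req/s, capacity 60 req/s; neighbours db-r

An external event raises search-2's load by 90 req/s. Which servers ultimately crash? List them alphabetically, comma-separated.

Round 1 — search-2 at 120 > 100. search-2 crashes.
  search-2 sheds 120 req/s to db-r: 120 each.
    db-r: 50+120 = 170 > 80
Round 2 — db-r crashes.
  db-r sheds 170 req/s to db-m, lb-1, worker-2: 56 each (2 lost).
    db-m: 10+56 = 66 ≤ 90
    lb-1: 10+56 = 66 ≤ 70
    worker-2: 10+56 = 66 > 60
Round 3 — worker-2 crashes.
  worker-2 sheds 66 req/s: no online neighbours, lost.
No further crashes.

db-r, search-2, worker-2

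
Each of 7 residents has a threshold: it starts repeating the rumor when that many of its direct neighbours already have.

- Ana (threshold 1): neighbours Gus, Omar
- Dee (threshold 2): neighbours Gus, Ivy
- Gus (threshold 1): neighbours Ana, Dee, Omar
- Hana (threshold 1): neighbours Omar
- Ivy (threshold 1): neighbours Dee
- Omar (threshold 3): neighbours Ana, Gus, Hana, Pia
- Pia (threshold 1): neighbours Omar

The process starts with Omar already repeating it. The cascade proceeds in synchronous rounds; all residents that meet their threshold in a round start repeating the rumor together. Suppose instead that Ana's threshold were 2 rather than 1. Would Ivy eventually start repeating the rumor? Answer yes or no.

no

With Ana's threshold at 2:
Round 1 — Omar starts repeating the rumor (initial).
Round 2 — checking thresholds:
  Ana: 1 of 2 neighbours < 2, holds.
  Gus: 1 of 3 neighbours ≥ 1, starts repeating the rumor.
  Hana: 1 of 1 neighbours ≥ 1, starts repeating the rumor.
  Pia: 1 of 1 neighbours ≥ 1, starts repeating the rumor.
Round 3 — checking thresholds:
  Ana: 2 of 2 neighbours ≥ 2, starts repeating the rumor.
  Dee: 1 of 2 neighbours < 2, holds.
Round 4 — no new spreads; cascade stops.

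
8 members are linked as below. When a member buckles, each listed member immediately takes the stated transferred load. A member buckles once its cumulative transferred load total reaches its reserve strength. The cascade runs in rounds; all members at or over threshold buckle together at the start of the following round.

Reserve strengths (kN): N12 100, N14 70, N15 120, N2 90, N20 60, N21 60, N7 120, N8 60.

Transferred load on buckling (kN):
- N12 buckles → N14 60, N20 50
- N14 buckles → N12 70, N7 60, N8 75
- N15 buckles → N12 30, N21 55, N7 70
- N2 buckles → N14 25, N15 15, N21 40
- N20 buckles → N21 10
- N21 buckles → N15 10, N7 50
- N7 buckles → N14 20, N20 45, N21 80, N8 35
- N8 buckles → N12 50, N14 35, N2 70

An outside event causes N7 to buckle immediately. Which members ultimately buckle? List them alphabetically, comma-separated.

N21, N7

Round 1 — N7 buckles (initial).
  N14: +20 → 20 < 70
  N20: +45 → 45 < 60
  N21: +80 → 80 ≥ 60
  N8: +35 → 35 < 60
Round 2 — N21 buckles.
  N15: +10 → 10 < 120
No further bucklings.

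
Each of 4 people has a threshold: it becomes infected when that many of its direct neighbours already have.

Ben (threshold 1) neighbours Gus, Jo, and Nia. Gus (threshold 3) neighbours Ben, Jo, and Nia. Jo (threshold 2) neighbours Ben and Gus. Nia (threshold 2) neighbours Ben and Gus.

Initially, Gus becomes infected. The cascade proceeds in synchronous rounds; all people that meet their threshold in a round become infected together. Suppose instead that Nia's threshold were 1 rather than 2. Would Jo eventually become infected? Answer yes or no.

yes

With Nia's threshold at 1:
Round 1 — Gus becomes infected (initial).
Round 2 — checking thresholds:
  Ben: 1 of 3 neighbours ≥ 1, becomes infected.
  Jo: 1 of 2 neighbours < 2, not yet.
  Nia: 1 of 2 neighbours ≥ 1, becomes infected.
Round 3 — checking thresholds:
  Jo: 2 of 2 neighbours ≥ 2, becomes infected.
Round 4 — no new infections; cascade stops.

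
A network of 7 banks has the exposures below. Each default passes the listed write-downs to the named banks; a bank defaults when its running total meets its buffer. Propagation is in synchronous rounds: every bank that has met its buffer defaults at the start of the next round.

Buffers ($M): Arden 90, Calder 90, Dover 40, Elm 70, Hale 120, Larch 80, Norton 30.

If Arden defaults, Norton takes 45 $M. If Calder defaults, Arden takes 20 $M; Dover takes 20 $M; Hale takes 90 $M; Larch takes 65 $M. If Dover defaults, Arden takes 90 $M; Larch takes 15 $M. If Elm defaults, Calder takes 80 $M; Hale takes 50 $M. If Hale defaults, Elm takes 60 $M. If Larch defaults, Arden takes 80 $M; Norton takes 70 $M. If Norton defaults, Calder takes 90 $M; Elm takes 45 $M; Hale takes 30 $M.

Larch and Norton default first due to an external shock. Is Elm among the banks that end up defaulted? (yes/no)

yes

Round 1 — Larch, Norton default (initial).
  Arden: +80 → 80 < 90
  Calder: +90 → 90 ≥ 90
  Elm: +45 → 45 < 70
  Hale: +30 → 30 < 120
Round 2 — Calder defaults.
  Arden: +20 → 100 ≥ 90
  Dover: +20 → 20 < 40
  Hale: +90 → 120 ≥ 120
Round 3 — Arden, Hale default.
  Elm: +60 → 105 ≥ 70
Round 4 — Elm defaults.
No further defaults.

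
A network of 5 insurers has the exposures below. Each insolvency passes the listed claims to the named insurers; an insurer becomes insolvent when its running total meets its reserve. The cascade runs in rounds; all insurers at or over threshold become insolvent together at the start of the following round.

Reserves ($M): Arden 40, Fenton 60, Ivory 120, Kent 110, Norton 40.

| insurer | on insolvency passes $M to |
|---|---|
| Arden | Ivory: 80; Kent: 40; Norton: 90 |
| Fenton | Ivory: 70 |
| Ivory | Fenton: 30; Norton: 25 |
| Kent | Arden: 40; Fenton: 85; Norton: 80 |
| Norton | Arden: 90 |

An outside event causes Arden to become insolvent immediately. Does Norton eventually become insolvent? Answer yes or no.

yes

Round 1 — Arden becomes insolvent (initial).
  Ivory: +80 → 80 < 120
  Kent: +40 → 40 < 110
  Norton: +90 → 90 ≥ 40
Round 2 — Norton becomes insolvent.
No further insolvencies.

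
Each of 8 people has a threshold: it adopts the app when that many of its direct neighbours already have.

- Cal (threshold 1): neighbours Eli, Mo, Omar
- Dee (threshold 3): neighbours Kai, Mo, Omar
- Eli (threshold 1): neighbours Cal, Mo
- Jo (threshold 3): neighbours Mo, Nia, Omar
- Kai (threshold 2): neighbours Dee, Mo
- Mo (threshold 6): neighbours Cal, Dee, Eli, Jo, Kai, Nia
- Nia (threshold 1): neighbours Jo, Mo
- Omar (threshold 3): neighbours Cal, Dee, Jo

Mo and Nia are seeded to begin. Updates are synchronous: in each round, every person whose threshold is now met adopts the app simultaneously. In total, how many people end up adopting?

Round 1 — Mo, Nia adopt the app (initial).
Round 2 — checking thresholds:
  Cal: 1 of 3 neighbours ≥ 1, adopts the app.
  Dee: 1 of 3 neighbours < 3, holds.
  Eli: 1 of 2 neighbours ≥ 1, adopts the app.
  Jo: 2 of 3 neighbours < 3, holds.
  Kai: 1 of 2 neighbours < 2, holds.
Round 3 — no new adoptions; cascade stops.

4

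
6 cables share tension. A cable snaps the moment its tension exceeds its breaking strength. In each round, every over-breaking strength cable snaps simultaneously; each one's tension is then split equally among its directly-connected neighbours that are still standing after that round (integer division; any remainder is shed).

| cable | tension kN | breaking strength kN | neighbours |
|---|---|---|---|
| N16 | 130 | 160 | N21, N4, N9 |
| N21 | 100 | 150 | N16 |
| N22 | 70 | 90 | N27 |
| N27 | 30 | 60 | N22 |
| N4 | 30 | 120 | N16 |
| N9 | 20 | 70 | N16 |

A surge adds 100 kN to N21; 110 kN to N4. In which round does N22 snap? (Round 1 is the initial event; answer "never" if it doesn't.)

never

Round 1 — N21 at 200 > 150; N4 at 140 > 120. N21, N4 snap.
  N21 sheds 200 kN to N16: 200 each.
    N16: 130+200 = 330 > 160
  N4 sheds 140 kN to N16: 140 each.
    N16: 330+140 = 470 > 160
Round 2 — N16 snaps.
  N16 sheds 470 kN to N9: 470 each.
    N9: 20+470 = 490 > 70
Round 3 — N9 snaps.
  N9 sheds 490 kN: no online neighbours, lost.
No further breaks.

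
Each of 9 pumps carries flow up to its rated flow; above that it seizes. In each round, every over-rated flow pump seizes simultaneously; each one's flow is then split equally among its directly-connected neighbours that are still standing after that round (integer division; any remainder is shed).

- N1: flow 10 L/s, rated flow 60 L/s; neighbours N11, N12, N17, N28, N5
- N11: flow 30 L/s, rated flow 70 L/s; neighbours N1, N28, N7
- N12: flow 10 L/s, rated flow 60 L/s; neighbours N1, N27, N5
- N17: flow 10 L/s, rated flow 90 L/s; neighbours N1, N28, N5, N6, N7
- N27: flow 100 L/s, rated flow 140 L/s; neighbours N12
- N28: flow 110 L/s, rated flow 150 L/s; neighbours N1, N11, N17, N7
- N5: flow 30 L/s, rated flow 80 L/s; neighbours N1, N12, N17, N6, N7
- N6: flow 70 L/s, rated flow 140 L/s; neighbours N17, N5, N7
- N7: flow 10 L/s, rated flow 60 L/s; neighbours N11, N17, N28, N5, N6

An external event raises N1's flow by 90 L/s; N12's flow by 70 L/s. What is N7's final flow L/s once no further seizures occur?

Round 1 — N1 at 100 > 60; N12 at 80 > 60. N1, N12 seize.
  N1 sheds 100 L/s to N11, N17, N28, N5: 25 each.
    N11: 30+25 = 55 ≤ 70
    N17: 10+25 = 35 ≤ 90
    N28: 110+25 = 135 ≤ 150
    N5: 30+25 = 55 ≤ 80
  N12 sheds 80 L/s to N27, N5: 40 each.
    N27: 100+40 = 140 ≤ 140
    N5: 55+40 = 95 > 80
Round 2 — N5 seizes.
  N5 sheds 95 L/s to N17, N6, N7: 31 each (2 lost).
    N17: 35+31 = 66 ≤ 90
    N6: 70+31 = 101 ≤ 140
    N7: 10+31 = 41 ≤ 60
No further seizures.

41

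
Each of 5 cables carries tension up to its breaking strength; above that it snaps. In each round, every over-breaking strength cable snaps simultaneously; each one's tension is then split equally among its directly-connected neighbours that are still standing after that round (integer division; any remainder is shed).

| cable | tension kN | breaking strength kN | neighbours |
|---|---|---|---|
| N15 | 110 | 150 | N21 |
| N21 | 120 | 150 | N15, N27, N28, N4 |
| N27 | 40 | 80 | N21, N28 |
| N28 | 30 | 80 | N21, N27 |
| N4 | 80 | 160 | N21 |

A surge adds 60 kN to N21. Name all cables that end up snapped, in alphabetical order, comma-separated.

Round 1 — N21 at 180 > 150. N21 snaps.
  N21 sheds 180 kN to N15, N27, N28, N4: 45 each.
    N15: 110+45 = 155 > 150
    N27: 40+45 = 85 > 80
    N28: 30+45 = 75 ≤ 80
    N4: 80+45 = 125 ≤ 160
Round 2 — N15, N27 snap.
  N15 sheds 155 kN: no online neighbours, lost.
  N27 sheds 85 kN to N28: 85 each.
    N28: 75+85 = 160 > 80
Round 3 — N28 snaps.
  N28 sheds 160 kN: no online neighbours, lost.
No further breaks.

N15, N21, N27, N28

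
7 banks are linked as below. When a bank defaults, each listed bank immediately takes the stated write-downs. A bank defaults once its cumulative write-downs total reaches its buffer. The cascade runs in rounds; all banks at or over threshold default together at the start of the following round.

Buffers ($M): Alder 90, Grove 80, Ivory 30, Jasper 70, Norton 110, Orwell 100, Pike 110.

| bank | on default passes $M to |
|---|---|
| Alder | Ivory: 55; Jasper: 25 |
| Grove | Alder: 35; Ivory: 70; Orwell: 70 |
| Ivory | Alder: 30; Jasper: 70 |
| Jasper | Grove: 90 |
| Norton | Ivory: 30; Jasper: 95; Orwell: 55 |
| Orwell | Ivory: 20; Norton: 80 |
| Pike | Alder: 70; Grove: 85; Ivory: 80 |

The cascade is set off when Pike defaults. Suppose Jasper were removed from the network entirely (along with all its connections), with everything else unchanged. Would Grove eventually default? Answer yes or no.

yes

With Jasper removed:
Round 1 — Pike defaults (initial).
  Alder: +70 → 70 < 90
  Grove: +85 → 85 ≥ 80
  Ivory: +80 → 80 ≥ 30
Round 2 — Grove, Ivory default.
  Alder: +35+30 → 135 ≥ 90
  Orwell: +70 → 70 < 100
Round 3 — Alder defaults.
No further defaults.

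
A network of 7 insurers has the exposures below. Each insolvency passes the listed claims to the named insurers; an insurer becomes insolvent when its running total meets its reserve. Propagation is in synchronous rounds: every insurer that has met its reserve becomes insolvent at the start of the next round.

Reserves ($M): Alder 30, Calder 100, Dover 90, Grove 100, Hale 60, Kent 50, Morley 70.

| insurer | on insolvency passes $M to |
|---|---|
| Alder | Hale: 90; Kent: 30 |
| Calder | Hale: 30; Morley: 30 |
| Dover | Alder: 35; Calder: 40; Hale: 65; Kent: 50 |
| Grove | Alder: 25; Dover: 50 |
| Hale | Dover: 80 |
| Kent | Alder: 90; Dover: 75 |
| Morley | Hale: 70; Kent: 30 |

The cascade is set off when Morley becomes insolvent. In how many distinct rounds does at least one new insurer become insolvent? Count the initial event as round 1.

2

Round 1 — Morley becomes insolvent (initial).
  Hale: +70 → 70 ≥ 60
  Kent: +30 → 30 < 50
Round 2 — Hale becomes insolvent.
  Dover: +80 → 80 < 90
No further insolvencies.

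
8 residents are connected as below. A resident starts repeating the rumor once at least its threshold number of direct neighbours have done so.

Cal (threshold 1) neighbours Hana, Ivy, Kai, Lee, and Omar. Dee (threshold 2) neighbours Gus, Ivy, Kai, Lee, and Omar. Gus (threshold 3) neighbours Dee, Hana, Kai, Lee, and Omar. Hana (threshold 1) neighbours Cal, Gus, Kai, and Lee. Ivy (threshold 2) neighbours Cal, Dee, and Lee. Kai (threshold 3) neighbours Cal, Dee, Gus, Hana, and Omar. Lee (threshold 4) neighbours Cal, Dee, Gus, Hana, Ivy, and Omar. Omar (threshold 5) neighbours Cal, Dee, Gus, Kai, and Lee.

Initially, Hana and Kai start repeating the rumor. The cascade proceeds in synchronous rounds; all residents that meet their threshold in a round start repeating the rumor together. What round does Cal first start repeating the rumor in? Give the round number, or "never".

2

Round 1 — Hana, Kai start repeating the rumor (initial).
Round 2 — checking thresholds:
  Cal: 2 of 5 neighbours ≥ 1, starts repeating the rumor.
  Dee: 1 of 5 neighbours < 2, below threshold.
  Gus: 2 of 5 neighbours < 3, below threshold.
  Lee: 1 of 6 neighbours < 4, below threshold.
  Omar: 1 of 5 neighbours < 5, below threshold.
Round 3 — no new spreads; cascade stops.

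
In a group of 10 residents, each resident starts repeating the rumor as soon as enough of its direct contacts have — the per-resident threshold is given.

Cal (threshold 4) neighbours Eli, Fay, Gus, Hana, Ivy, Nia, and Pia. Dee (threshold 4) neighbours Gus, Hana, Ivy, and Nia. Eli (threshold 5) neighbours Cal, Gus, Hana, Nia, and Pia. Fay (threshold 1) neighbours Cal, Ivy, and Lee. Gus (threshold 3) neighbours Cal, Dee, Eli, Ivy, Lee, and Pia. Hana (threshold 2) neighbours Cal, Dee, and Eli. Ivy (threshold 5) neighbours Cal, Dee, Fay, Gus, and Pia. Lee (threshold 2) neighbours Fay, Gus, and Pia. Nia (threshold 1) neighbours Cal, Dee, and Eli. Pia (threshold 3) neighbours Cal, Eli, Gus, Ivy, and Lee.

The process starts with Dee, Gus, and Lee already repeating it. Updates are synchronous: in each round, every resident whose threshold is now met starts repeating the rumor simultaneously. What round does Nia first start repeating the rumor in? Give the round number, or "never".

2

Round 1 — Dee, Gus, Lee start repeating the rumor (initial).
Round 2 — checking thresholds:
  Cal: 1 of 7 neighbours < 4, not yet.
  Eli: 1 of 5 neighbours < 5, not yet.
  Fay: 1 of 3 neighbours ≥ 1, starts repeating the rumor.
  Hana: 1 of 3 neighbours < 2, not yet.
  Ivy: 2 of 5 neighbours < 5, not yet.
  Nia: 1 of 3 neighbours ≥ 1, starts repeating the rumor.
  Pia: 2 of 5 neighbours < 3, not yet.
Round 3 — no new spreads; cascade stops.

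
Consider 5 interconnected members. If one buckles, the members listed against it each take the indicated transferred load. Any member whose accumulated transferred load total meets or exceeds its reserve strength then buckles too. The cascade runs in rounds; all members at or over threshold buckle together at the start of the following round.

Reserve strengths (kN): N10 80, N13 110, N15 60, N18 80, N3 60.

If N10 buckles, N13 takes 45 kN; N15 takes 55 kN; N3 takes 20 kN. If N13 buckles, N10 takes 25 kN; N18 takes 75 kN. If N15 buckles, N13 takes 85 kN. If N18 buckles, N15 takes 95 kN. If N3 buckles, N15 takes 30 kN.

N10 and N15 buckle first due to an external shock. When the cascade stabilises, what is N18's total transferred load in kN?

75

Round 1 — N10, N15 buckle (initial).
  N13: +45+85 → 130 ≥ 110
  N3: +20 → 20 < 60
Round 2 — N13 buckles.
  N18: +75 → 75 < 80
No further bucklings.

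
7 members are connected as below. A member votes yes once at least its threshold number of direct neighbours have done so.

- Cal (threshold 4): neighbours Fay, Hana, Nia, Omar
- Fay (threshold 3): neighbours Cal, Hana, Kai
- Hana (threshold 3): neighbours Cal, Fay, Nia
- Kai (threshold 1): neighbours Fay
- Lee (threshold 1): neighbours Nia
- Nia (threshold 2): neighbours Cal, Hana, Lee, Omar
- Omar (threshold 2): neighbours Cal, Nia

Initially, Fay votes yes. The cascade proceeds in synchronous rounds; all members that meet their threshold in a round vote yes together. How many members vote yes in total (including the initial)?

2

Round 1 — Fay votes yes (initial).
Round 2 — checking thresholds:
  Cal: 1 of 4 neighbours < 4, holds.
  Hana: 1 of 3 neighbours < 3, holds.
  Kai: 1 of 1 neighbours ≥ 1, votes yes.
Round 3 — no new yes votes; cascade stops.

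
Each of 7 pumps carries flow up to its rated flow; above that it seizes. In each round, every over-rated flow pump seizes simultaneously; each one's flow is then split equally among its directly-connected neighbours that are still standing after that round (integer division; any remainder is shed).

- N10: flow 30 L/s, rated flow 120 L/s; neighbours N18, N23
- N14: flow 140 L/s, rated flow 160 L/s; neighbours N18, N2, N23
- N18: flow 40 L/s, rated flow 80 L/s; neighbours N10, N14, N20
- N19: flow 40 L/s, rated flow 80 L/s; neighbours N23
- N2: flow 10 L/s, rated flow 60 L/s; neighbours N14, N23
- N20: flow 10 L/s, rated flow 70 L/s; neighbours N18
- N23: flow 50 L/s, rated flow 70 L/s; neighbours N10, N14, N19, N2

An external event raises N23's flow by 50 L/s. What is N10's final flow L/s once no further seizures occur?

116

Round 1 — N23 at 100 > 70. N23 seizes.
  N23 sheds 100 L/s to N10, N14, N19, N2: 25 each.
    N10: 30+25 = 55 ≤ 120
    N14: 140+25 = 165 > 160
    N19: 40+25 = 65 ≤ 80
    N2: 10+25 = 35 ≤ 60
Round 2 — N14 seizes.
  N14 sheds 165 L/s to N18, N2: 82 each (1 lost).
    N18: 40+82 = 122 > 80
    N2: 35+82 = 117 > 60
Round 3 — N18, N2 seize.
  N18 sheds 122 L/s to N10, N20: 61 each.
    N10: 55+61 = 116 ≤ 120
    N20: 10+61 = 71 > 70
  N2 sheds 117 L/s: no online neighbours, lost.
Round 4 — N20 seizes.
  N20 sheds 71 L/s: no online neighbours, lost.
No further seizures.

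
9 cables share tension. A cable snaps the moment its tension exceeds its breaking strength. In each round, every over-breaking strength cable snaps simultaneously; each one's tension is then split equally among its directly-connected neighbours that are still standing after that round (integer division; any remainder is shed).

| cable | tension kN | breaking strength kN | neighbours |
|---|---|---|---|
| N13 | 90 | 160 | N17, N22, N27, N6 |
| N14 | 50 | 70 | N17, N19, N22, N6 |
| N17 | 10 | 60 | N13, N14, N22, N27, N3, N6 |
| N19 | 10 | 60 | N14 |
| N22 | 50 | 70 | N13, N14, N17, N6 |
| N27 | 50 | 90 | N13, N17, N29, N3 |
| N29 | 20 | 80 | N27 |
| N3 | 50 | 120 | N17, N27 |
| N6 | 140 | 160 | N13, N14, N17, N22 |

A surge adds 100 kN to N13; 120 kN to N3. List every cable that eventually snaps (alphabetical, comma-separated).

N13, N14, N17, N19, N22, N27, N29, N3, N6

Round 1 — N13 at 190 > 160; N3 at 170 > 120. N13, N3 snap.
  N13 sheds 190 kN to N17, N22, N27, N6: 47 each (2 lost).
    N17: 10+47 = 57 ≤ 60
    N22: 50+47 = 97 > 70
    N27: 50+47 = 97 > 90
    N6: 140+47 = 187 > 160
  N3 sheds 170 kN to N17, N27: 85 each.
    N17: 57+85 = 142 > 60
    N27: 97+85 = 182 > 90
Round 2 — N17, N22, N27, N6 snap.
  N17 sheds 142 kN to N14: 142 each.
    N14: 50+142 = 192 > 70
  N22 sheds 97 kN to N14: 97 each.
    N14: 192+97 = 289 > 70
  N27 sheds 182 kN to N29: 182 each.
    N29: 20+182 = 202 > 80
  N6 sheds 187 kN to N14: 187 each.
    N14: 289+187 = 476 > 70
Round 3 — N14, N29 snap.
  N14 sheds 476 kN to N19: 476 each.
    N19: 10+476 = 486 > 60
  N29 sheds 202 kN: no online neighbours, lost.
Round 4 — N19 snaps.
  N19 sheds 486 kN: no online neighbours, lost.
No further breaks.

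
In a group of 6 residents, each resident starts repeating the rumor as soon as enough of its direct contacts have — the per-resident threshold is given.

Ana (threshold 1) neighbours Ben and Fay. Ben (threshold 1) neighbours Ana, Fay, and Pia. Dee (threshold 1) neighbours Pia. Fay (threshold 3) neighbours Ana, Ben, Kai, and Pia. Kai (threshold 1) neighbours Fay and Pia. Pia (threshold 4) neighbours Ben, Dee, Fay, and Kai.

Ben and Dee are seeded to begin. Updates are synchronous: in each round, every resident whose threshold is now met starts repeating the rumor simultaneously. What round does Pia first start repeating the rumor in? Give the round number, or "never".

Round 1 — Ben, Dee start repeating the rumor (initial).
Round 2 — checking thresholds:
  Ana: 1 of 2 neighbours ≥ 1, starts repeating the rumor.
  Fay: 1 of 4 neighbours < 3, below threshold.
  Pia: 2 of 4 neighbours < 4, below threshold.
Round 3 — no new spreads; cascade stops.

never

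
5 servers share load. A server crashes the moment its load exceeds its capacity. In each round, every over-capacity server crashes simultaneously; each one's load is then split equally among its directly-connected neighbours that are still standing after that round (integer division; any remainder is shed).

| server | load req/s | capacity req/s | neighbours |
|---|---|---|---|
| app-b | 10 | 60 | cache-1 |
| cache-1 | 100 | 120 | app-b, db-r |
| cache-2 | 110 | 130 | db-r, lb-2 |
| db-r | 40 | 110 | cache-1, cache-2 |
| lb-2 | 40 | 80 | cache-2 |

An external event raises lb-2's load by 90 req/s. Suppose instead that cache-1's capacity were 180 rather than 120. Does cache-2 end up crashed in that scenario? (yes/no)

With cache-1's capacity at 180:
Round 1 — lb-2 at 130 > 80. lb-2 crashes.
  lb-2 sheds 130 req/s to cache-2: 130 each.
    cache-2: 110+130 = 240 > 130
Round 2 — cache-2 crashes.
  cache-2 sheds 240 req/s to db-r: 240 each.
    db-r: 40+240 = 280 > 110
Round 3 — db-r crashes.
  db-r sheds 280 req/s to cache-1: 280 each.
    cache-1: 100+280 = 380 > 180
Round 4 — cache-1 crashes.
  cache-1 sheds 380 req/s to app-b: 380 each.
    app-b: 10+380 = 390 > 60
Round 5 — app-b crashes.
  app-b sheds 390 req/s: no online neighbours, lost.
No further crashes.

yes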